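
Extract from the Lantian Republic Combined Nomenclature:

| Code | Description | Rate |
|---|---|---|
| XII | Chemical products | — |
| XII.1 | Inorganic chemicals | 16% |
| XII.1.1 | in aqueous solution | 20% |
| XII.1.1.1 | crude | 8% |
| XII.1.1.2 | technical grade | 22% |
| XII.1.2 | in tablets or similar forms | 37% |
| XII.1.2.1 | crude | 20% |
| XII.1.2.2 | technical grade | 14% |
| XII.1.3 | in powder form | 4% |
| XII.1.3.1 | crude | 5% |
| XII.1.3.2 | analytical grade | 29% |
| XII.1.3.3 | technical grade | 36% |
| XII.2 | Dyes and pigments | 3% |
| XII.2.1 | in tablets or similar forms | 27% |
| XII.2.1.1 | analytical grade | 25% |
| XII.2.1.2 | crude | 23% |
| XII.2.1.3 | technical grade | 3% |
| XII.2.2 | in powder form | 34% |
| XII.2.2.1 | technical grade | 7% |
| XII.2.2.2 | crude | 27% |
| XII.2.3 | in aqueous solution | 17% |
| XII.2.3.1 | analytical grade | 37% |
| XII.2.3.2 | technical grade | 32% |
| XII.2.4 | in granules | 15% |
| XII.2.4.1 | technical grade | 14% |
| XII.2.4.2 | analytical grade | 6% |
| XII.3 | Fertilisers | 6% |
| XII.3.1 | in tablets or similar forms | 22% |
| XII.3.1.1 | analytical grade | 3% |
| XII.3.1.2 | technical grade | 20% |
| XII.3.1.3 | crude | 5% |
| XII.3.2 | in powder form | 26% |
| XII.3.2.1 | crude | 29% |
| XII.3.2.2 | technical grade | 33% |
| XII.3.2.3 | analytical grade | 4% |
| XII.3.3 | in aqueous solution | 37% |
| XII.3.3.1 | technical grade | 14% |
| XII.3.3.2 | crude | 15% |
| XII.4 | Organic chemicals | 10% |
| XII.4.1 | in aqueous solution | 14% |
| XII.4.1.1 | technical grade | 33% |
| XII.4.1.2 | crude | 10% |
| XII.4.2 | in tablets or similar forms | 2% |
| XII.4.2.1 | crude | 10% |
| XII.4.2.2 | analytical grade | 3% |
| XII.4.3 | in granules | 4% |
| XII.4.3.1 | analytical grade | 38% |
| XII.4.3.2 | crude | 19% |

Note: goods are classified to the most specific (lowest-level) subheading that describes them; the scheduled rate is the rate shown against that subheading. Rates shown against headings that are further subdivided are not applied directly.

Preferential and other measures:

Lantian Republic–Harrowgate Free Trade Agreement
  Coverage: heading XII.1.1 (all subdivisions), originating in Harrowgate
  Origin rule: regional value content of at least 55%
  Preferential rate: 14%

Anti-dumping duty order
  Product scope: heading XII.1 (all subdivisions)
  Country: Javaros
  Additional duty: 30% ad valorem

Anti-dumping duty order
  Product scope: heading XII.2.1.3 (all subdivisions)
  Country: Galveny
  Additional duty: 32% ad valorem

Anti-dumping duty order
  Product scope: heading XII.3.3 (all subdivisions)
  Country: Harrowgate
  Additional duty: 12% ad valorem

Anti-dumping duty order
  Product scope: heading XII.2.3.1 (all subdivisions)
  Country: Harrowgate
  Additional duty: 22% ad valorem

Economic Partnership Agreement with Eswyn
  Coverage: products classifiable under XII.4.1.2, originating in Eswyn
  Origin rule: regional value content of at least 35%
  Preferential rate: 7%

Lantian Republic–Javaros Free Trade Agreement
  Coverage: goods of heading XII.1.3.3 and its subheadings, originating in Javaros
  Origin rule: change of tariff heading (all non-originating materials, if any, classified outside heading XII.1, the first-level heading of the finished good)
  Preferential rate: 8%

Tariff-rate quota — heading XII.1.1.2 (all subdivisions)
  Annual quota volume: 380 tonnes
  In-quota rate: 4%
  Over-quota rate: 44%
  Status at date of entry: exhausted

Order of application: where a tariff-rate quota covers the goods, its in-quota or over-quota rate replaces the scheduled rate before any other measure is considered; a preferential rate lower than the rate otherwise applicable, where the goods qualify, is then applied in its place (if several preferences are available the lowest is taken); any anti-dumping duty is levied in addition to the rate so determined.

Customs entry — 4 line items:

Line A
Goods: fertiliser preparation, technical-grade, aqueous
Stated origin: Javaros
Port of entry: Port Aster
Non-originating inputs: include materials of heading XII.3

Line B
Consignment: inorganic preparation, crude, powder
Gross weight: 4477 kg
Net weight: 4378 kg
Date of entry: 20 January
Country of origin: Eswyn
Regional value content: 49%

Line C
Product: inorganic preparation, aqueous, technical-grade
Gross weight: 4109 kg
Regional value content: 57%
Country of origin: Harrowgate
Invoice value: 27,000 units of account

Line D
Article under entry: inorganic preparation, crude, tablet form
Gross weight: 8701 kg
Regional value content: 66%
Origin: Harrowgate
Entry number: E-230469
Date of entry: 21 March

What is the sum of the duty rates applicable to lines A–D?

53%

Line A: fertiliser → XII.3; aqueous → XII.3.3; technical-grade → XII.3.3.1. Scheduled 14%. Javaros agreement on XII.1.3.3: XII.3.3.1 not covered. → 14%.
Line B: inorganic → XII.1; powder → XII.1.3; crude → XII.1.3.1. Scheduled 5%. Eswyn agreement on XII.4.1.2: XII.1.3.1 not covered. → 5%.
Line C: inorganic → XII.1; aqueous → XII.1.1; technical-grade → XII.1.1.2. Scheduled 22%. quota on XII.1.1.2 exhausted → over-quota 44%; Harrowgate agreement on XII.1.1: RVC ≥ 55% → 14% available; preferential 14%. → 14%.
Line D: inorganic → XII.1; tablet form → XII.1.2; crude → XII.1.2.1. Scheduled 20%. Harrowgate agreement on XII.1.1: XII.1.2.1 not covered. → 20%.
Sum: 14% + 5% + 14% + 20% = 53%.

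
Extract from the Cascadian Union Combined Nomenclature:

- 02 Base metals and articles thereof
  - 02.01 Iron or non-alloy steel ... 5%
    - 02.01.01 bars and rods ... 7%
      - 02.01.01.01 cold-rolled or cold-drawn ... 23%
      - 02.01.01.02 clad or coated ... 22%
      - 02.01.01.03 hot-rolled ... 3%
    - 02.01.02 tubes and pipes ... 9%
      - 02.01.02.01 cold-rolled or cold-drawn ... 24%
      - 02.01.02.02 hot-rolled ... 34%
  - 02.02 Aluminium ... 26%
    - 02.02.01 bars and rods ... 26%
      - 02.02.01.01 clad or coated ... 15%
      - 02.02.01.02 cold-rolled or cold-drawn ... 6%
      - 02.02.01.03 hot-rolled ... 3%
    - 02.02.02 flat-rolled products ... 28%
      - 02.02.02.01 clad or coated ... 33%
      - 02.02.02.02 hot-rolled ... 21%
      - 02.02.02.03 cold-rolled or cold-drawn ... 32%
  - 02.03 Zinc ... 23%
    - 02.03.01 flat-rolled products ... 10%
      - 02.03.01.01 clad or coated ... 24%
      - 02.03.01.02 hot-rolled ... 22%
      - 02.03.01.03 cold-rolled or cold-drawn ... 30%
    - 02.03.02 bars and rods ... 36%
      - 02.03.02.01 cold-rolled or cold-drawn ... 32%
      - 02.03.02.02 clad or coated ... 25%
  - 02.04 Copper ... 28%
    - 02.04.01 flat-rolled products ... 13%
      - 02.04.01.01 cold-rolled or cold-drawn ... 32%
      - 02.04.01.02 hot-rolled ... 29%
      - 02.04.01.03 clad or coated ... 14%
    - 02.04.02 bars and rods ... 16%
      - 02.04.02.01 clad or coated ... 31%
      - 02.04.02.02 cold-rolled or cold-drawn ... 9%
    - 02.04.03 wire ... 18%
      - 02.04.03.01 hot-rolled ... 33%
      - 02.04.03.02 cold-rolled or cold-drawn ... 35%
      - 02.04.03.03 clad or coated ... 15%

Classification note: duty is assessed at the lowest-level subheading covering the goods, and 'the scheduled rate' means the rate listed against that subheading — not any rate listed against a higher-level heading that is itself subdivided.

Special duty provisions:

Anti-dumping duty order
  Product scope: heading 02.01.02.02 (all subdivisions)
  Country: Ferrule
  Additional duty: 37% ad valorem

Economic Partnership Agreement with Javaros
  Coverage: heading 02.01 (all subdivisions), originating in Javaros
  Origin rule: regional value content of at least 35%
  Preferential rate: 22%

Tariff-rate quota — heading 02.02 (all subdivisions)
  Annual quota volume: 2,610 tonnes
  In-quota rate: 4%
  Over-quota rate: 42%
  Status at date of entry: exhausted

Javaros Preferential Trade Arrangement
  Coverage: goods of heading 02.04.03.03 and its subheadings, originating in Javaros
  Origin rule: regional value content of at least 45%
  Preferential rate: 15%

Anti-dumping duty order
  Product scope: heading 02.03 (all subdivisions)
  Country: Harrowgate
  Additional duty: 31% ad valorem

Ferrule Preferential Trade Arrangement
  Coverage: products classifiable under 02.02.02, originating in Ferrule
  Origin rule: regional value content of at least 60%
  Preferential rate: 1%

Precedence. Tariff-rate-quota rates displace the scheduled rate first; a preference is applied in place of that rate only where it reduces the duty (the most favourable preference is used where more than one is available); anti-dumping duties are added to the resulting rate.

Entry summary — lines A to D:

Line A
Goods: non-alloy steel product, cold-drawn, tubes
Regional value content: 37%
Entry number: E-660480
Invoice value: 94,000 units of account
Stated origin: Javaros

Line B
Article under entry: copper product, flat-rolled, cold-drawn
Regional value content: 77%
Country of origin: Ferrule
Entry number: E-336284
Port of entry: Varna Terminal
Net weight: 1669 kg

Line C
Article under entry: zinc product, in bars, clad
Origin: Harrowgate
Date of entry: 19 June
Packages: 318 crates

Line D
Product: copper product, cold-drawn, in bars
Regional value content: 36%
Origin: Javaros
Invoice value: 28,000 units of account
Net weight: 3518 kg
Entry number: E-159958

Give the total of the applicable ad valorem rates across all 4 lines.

Line A: non-alloy steel → 02.01; tubes → 02.01.02; cold-drawn → 02.01.02.01. Scheduled 24%. Javaros agreement on 02.01: RVC ≥ 35% → 22% available; Javaros agreement on 02.04.03.03: 02.01.02.01 not covered; preferential 22%. → 22%.
Line B: copper → 02.04; flat-rolled → 02.04.01; cold-drawn → 02.04.01.01. Scheduled 32%. Ferrule agreement on 02.02.02: 02.04.01.01 not covered. → 32%.
Line C: zinc → 02.03; in bars → 02.03.02; clad → 02.03.02.02. Scheduled 25%. anti-dumping (Harrowgate, 02.03): +31%; total 25% + 31% = 56%. → 56%.
Line D: copper → 02.04; in bars → 02.04.02; cold-drawn → 02.04.02.02. Scheduled 9%. Javaros agreement on 02.01: 02.04.02.02 not covered; Javaros agreement on 02.04.03.03: 02.04.02.02 not covered. → 9%.
Sum: 22% + 32% + 56% + 9% = 119%.

119%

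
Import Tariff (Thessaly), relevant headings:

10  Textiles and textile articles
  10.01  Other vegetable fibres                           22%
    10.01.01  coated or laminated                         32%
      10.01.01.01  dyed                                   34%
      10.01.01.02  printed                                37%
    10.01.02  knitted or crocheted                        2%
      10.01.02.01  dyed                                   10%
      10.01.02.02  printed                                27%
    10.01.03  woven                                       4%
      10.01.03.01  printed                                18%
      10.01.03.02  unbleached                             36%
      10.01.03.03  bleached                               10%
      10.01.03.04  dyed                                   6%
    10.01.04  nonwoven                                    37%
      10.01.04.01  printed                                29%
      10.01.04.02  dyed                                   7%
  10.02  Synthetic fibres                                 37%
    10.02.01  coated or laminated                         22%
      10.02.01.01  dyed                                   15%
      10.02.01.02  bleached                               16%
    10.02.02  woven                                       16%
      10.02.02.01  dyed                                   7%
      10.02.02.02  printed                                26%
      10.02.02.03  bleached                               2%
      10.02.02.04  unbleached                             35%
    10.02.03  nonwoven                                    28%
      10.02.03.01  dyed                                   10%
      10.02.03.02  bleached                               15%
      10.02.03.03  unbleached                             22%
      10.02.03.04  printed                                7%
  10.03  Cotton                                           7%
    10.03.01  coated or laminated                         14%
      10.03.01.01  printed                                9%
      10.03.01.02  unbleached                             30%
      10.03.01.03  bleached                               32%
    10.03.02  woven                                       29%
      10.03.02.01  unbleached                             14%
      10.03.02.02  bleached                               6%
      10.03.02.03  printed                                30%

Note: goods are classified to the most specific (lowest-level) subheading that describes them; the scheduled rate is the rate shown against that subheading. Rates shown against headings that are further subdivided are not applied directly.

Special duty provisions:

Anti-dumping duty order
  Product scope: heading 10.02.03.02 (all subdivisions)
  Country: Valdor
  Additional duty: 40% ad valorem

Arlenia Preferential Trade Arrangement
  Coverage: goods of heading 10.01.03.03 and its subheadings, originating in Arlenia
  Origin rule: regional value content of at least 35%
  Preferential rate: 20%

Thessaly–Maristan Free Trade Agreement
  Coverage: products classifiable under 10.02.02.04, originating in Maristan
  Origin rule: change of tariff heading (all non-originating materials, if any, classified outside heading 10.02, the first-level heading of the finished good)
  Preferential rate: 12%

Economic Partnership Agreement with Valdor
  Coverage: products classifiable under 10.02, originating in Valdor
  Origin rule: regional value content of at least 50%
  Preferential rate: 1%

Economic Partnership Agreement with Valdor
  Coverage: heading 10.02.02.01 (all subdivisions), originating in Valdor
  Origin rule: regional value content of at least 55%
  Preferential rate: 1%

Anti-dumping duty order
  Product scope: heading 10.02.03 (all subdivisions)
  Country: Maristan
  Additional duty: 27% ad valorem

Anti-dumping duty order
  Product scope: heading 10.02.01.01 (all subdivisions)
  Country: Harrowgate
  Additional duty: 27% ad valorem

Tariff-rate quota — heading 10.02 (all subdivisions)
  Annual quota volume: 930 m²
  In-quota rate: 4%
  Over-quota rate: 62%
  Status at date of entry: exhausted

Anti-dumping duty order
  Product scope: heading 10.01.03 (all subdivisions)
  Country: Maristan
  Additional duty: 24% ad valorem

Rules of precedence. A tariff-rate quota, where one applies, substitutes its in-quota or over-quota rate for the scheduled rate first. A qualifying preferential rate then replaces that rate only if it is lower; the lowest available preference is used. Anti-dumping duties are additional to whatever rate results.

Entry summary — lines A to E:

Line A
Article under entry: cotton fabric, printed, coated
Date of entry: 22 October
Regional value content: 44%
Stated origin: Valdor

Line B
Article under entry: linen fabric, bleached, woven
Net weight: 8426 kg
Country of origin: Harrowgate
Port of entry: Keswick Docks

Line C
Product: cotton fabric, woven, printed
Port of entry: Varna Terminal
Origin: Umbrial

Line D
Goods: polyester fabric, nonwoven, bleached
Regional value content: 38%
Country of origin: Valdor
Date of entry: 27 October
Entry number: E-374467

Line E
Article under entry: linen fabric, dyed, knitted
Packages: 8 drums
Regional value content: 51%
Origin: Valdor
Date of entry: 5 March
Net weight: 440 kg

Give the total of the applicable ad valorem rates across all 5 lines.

161%

Line A: cotton → 10.03; coated → 10.03.01; printed → 10.03.01.01. Scheduled 9%. Valdor agreement on 10.02: 10.03.01.01 not covered; Valdor agreement on 10.02.02.01: 10.03.01.01 not covered. → 9%.
Line B: linen → 10.01; woven → 10.01.03; bleached → 10.01.03.03. Scheduled 10%. No special measure applies. → 10%.
Line C: cotton → 10.03; woven → 10.03.02; printed → 10.03.02.03. Scheduled 30%. No special measure applies. → 30%.
Line D: polyester → 10.02; nonwoven → 10.02.03; bleached → 10.02.03.02. Scheduled 15%. quota on 10.02 exhausted → over-quota 62%; Valdor agreement on 10.02: RVC < 50%; Valdor agreement on 10.02.02.01: 10.02.03.02 not covered; anti-dumping (Valdor, 10.02.03.02): +40%; total 62% + 40% = 102%. → 102%.
Line E: linen → 10.01; knitted → 10.01.02; dyed → 10.01.02.01. Scheduled 10%. Valdor agreement on 10.02: 10.01.02.01 not covered; Valdor agreement on 10.02.02.01: 10.01.02.01 not covered. → 10%.
Sum: 9% + 10% + 30% + 102% + 10% = 161%.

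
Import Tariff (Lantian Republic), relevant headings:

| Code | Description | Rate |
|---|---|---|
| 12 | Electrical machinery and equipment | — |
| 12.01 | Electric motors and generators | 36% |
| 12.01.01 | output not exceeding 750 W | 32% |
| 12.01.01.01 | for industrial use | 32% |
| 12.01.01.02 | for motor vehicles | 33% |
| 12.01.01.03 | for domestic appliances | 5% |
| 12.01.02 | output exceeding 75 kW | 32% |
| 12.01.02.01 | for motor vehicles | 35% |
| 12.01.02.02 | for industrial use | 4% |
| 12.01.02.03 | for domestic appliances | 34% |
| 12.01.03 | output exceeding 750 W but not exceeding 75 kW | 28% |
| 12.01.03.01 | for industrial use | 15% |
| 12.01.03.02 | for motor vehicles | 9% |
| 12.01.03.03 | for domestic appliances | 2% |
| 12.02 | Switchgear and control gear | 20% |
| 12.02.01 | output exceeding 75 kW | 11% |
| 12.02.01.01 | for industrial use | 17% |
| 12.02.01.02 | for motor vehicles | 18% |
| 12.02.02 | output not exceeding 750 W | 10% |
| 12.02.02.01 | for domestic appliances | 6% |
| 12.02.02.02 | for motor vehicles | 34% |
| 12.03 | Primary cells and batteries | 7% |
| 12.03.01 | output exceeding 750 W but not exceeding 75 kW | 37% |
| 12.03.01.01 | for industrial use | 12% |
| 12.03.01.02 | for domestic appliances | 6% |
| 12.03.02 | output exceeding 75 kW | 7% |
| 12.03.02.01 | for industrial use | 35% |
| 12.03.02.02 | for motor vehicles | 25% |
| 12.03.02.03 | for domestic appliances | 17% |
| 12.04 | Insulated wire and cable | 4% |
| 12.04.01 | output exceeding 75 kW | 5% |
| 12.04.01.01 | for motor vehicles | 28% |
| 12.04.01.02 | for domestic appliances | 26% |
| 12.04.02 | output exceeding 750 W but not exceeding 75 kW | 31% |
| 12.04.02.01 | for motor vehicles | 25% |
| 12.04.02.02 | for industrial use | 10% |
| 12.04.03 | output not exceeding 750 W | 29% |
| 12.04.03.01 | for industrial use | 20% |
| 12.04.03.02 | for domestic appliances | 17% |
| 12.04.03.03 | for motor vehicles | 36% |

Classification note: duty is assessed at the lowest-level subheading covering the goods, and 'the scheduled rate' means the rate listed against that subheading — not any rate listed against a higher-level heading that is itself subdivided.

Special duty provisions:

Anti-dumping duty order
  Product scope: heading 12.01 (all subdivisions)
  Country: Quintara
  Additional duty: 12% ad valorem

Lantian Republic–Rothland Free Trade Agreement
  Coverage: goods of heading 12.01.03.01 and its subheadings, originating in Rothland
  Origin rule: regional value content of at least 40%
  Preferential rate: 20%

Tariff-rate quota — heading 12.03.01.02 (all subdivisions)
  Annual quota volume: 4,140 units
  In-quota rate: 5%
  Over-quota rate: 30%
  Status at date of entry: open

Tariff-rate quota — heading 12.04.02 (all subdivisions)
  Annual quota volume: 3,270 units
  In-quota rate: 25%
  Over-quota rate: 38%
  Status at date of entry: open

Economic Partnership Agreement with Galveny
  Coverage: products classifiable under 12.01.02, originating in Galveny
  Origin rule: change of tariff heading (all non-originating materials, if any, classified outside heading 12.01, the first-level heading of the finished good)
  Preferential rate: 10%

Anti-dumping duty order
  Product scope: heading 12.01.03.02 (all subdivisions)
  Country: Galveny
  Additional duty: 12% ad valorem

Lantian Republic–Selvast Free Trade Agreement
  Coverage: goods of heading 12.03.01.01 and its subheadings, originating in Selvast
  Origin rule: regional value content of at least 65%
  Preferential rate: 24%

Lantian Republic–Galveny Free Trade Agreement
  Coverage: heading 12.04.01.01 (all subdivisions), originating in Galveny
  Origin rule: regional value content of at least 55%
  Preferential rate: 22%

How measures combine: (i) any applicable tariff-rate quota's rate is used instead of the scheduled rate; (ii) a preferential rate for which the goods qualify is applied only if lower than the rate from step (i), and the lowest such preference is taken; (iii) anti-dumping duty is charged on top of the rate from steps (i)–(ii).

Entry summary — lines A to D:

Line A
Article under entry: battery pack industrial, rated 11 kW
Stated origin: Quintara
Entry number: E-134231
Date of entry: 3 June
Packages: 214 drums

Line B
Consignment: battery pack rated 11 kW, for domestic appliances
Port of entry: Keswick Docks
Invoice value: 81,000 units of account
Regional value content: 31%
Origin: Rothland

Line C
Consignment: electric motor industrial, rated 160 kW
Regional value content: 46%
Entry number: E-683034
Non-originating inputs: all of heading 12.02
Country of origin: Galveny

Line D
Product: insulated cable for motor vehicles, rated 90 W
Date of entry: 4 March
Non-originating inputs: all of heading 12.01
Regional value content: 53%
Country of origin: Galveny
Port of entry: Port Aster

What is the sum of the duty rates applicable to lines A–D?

57%

Line A: battery pack → 12.03; rated 11 kW → 12.03.01; industrial → 12.03.01.01. Scheduled 12%. No special measure applies. → 12%.
Line B: battery pack → 12.03; rated 11 kW → 12.03.01; for domestic appliances → 12.03.01.02. Scheduled 6%. quota on 12.03.01.02 open → in-quota 5%; Rothland agreement on 12.01.03.01: 12.03.01.02 not covered. → 5%.
Line C: electric motor → 12.01; rated 160 kW → 12.01.02; industrial → 12.01.02.02. Scheduled 4%. Galveny agreement on 12.01.02: CTH met → 10% available; Galveny agreement on 12.04.01.01: 12.01.02.02 not covered; preference 10% not lower than 4% → no reduction. → 4%.
Line D: insulated cable → 12.04; rated 90 W → 12.04.03; for motor vehicles → 12.04.03.03. Scheduled 36%. Galveny agreement on 12.01.02: 12.04.03.03 not covered; Galveny agreement on 12.04.01.01: 12.04.03.03 not covered. → 36%.
Sum: 12% + 5% + 4% + 36% = 57%.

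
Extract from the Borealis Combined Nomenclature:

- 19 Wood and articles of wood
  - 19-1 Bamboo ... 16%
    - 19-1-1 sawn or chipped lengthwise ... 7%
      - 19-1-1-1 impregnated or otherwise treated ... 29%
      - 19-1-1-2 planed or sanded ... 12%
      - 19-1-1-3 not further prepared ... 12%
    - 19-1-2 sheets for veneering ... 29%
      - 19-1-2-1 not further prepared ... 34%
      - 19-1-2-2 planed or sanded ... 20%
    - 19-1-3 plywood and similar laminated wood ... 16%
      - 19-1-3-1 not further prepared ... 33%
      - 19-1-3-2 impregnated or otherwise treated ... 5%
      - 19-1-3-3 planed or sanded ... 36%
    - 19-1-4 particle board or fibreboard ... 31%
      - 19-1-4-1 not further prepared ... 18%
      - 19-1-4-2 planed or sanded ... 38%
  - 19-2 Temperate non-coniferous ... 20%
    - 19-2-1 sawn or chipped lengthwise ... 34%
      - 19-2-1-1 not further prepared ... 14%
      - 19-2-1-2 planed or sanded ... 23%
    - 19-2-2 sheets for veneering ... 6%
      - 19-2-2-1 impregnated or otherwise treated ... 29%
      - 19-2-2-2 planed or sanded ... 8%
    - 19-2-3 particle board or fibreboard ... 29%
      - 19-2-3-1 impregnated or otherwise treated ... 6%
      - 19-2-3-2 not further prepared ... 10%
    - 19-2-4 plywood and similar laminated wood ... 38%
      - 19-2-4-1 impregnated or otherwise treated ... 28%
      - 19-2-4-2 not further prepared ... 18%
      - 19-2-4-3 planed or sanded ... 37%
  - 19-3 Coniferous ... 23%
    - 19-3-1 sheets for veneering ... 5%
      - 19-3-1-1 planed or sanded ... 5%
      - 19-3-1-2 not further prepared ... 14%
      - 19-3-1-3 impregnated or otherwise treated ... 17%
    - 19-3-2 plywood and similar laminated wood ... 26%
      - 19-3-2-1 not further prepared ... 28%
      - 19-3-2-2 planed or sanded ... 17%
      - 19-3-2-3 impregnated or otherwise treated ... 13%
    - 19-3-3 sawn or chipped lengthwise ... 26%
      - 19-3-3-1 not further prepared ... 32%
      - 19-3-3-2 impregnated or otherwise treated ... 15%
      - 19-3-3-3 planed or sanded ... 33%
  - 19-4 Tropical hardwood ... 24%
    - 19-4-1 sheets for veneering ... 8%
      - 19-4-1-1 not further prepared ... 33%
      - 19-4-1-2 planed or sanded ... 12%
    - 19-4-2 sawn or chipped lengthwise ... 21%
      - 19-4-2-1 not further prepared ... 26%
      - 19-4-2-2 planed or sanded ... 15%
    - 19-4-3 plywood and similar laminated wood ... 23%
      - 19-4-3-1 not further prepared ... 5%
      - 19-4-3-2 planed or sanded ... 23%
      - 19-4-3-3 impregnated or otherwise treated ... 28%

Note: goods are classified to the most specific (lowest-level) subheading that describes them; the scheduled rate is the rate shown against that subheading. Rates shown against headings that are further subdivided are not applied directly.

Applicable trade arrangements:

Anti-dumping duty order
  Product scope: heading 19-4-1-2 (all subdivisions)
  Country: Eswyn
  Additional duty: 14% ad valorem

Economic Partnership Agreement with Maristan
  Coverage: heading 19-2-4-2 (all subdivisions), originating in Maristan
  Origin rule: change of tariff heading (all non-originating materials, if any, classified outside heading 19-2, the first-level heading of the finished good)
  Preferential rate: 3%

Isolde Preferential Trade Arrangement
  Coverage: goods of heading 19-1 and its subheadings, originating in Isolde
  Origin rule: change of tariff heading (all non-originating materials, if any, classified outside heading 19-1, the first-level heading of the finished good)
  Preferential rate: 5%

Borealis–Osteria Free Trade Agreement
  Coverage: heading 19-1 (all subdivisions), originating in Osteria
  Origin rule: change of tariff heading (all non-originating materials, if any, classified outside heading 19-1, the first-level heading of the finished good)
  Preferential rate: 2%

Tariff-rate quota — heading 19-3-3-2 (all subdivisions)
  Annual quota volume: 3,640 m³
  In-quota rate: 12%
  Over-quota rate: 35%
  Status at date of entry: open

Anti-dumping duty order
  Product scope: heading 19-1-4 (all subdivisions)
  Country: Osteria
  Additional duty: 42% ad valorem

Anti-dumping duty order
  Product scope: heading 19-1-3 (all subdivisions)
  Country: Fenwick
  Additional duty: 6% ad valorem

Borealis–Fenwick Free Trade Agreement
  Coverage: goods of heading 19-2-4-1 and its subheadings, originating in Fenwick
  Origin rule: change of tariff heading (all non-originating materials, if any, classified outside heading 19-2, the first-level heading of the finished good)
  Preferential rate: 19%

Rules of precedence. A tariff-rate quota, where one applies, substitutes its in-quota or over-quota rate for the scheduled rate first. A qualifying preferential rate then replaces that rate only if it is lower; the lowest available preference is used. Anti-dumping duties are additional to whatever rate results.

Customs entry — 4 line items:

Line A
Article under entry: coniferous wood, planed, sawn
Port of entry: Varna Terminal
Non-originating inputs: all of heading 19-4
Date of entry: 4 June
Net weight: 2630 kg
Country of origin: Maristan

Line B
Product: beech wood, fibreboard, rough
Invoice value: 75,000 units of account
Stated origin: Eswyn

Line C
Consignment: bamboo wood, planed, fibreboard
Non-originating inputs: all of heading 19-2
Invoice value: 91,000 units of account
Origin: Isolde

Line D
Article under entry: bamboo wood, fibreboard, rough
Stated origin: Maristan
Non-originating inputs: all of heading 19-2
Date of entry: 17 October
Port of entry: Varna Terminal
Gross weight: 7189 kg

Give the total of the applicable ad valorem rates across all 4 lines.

Line A: coniferous → 19-3; sawn → 19-3-3; planed → 19-3-3-3. Scheduled 33%. Maristan agreement on 19-2-4-2: 19-3-3-3 not covered. → 33%.
Line B: beech → 19-2; fibreboard → 19-2-3; rough → 19-2-3-2. Scheduled 10%. No special measure applies. → 10%.
Line C: bamboo → 19-1; fibreboard → 19-1-4; planed → 19-1-4-2. Scheduled 38%. Isolde agreement on 19-1: CTH met → 5% available; preferential 5%. → 5%.
Line D: bamboo → 19-1; fibreboard → 19-1-4; rough → 19-1-4-1. Scheduled 18%. Maristan agreement on 19-2-4-2: 19-1-4-1 not covered. → 18%.
Sum: 33% + 10% + 5% + 18% = 66%.

66%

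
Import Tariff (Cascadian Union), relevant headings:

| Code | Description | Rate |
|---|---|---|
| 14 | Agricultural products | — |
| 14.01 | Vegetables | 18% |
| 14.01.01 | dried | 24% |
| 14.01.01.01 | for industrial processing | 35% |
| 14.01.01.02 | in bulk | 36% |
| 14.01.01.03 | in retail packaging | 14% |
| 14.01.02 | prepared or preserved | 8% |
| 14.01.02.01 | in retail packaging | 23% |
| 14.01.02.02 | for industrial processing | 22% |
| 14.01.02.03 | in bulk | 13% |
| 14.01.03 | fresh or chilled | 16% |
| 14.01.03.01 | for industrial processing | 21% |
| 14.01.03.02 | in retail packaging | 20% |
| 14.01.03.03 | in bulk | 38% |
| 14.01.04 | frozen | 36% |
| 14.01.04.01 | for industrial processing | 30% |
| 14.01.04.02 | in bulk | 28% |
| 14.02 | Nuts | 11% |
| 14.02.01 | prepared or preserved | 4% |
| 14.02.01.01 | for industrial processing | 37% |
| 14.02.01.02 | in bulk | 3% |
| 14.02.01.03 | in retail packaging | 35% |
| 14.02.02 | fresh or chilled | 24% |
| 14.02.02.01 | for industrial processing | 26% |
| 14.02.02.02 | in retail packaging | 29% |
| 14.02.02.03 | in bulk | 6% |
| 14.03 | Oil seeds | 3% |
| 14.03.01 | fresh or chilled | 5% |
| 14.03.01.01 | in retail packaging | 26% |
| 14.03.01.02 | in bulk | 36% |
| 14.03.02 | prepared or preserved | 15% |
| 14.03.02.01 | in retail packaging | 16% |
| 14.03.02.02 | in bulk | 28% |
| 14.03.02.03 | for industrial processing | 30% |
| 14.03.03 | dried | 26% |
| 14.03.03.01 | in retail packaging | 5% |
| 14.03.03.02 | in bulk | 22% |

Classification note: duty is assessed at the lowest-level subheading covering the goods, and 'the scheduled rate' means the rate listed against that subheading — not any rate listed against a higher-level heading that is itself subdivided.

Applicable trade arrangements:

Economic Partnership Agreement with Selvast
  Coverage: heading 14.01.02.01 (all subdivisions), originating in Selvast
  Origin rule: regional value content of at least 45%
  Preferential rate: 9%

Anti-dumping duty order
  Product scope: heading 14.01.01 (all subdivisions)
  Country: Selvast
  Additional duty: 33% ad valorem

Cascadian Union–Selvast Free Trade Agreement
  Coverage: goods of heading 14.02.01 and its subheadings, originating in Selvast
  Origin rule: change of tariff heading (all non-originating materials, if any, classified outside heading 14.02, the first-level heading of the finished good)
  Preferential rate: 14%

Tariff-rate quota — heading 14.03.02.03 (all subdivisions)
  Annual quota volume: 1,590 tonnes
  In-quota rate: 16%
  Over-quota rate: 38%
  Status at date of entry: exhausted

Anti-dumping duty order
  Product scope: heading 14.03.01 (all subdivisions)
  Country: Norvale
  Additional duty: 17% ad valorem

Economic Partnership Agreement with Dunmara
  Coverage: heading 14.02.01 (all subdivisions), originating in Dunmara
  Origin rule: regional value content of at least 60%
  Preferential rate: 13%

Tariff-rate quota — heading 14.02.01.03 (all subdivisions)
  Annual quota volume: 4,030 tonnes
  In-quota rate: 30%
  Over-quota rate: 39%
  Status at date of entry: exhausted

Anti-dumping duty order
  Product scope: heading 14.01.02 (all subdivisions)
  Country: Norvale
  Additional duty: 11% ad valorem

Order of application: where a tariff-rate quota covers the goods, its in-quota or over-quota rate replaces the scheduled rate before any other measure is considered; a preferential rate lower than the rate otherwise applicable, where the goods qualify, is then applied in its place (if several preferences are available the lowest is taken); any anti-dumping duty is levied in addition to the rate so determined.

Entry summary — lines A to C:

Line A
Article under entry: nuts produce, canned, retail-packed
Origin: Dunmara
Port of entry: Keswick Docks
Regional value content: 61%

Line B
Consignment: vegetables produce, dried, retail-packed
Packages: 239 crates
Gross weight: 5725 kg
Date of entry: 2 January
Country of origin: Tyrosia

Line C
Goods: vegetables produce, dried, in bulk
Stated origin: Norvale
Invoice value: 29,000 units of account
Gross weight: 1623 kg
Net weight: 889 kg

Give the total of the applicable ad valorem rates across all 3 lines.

Line A: nuts → 14.02; canned → 14.02.01; retail-packed → 14.02.01.03. Scheduled 35%. quota on 14.02.01.03 exhausted → over-quota 39%; Dunmara agreement on 14.02.01: RVC ≥ 60% → 13% available; preferential 13%. → 13%.
Line B: vegetables → 14.01; dried → 14.01.01; retail-packed → 14.01.01.03. Scheduled 14%. No special measure applies. → 14%.
Line C: vegetables → 14.01; dried → 14.01.01; in bulk → 14.01.01.02. Scheduled 36%. No special measure applies. → 36%.
Sum: 13% + 14% + 36% = 63%.

63%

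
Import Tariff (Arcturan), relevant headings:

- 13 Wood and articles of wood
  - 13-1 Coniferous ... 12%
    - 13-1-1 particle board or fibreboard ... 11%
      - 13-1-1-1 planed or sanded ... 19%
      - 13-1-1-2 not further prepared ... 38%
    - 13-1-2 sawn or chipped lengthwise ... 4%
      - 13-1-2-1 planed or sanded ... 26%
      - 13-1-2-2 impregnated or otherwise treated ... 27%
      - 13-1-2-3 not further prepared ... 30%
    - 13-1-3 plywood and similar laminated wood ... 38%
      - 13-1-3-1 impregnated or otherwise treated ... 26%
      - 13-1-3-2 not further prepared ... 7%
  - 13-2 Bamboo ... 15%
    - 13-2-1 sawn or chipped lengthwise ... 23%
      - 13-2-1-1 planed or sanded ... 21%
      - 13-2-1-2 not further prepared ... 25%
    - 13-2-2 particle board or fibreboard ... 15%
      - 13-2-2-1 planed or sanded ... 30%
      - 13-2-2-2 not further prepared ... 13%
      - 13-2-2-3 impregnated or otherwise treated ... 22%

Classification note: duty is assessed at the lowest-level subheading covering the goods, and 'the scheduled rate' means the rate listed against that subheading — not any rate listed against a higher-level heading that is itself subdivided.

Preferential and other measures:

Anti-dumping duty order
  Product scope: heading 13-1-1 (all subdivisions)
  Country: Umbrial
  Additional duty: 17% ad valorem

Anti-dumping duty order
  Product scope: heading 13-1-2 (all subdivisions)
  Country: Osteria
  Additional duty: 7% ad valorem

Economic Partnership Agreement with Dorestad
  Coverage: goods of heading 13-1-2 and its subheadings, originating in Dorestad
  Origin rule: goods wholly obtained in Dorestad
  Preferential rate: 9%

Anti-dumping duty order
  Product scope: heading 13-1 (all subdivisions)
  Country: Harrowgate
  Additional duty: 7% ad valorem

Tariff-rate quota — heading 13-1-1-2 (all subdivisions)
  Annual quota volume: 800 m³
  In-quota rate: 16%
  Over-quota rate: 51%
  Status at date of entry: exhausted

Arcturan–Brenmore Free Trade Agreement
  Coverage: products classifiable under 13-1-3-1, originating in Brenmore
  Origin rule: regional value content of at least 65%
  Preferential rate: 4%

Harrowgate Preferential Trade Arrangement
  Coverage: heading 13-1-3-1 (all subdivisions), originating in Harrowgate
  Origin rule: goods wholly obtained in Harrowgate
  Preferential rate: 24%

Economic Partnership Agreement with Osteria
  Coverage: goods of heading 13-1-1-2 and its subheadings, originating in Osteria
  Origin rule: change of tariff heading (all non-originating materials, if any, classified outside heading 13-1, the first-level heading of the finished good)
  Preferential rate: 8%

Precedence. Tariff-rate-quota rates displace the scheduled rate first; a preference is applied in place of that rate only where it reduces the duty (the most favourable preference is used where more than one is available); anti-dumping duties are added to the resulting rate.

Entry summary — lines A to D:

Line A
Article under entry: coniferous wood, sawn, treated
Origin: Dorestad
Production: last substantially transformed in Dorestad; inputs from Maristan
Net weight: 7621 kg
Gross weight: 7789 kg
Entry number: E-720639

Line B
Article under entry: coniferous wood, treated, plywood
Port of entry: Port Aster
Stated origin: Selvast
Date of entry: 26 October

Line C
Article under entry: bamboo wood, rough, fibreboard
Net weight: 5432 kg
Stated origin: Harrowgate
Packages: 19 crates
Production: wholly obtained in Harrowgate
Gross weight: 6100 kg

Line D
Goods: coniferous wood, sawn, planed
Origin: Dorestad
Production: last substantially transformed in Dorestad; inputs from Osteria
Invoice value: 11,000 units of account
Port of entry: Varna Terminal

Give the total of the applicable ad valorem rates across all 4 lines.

Line A: coniferous → 13-1; sawn → 13-1-2; treated → 13-1-2-2. Scheduled 27%. Dorestad agreement on 13-1-2: not wholly obtained. → 27%.
Line B: coniferous → 13-1; plywood → 13-1-3; treated → 13-1-3-1. Scheduled 26%. No special measure applies. → 26%.
Line C: bamboo → 13-2; fibreboard → 13-2-2; rough → 13-2-2-2. Scheduled 13%. Harrowgate agreement on 13-1-3-1: 13-2-2-2 not covered. → 13%.
Line D: coniferous → 13-1; sawn → 13-1-2; planed → 13-1-2-1. Scheduled 26%. Dorestad agreement on 13-1-2: not wholly obtained. → 26%.
Sum: 27% + 26% + 13% + 26% = 92%.

92%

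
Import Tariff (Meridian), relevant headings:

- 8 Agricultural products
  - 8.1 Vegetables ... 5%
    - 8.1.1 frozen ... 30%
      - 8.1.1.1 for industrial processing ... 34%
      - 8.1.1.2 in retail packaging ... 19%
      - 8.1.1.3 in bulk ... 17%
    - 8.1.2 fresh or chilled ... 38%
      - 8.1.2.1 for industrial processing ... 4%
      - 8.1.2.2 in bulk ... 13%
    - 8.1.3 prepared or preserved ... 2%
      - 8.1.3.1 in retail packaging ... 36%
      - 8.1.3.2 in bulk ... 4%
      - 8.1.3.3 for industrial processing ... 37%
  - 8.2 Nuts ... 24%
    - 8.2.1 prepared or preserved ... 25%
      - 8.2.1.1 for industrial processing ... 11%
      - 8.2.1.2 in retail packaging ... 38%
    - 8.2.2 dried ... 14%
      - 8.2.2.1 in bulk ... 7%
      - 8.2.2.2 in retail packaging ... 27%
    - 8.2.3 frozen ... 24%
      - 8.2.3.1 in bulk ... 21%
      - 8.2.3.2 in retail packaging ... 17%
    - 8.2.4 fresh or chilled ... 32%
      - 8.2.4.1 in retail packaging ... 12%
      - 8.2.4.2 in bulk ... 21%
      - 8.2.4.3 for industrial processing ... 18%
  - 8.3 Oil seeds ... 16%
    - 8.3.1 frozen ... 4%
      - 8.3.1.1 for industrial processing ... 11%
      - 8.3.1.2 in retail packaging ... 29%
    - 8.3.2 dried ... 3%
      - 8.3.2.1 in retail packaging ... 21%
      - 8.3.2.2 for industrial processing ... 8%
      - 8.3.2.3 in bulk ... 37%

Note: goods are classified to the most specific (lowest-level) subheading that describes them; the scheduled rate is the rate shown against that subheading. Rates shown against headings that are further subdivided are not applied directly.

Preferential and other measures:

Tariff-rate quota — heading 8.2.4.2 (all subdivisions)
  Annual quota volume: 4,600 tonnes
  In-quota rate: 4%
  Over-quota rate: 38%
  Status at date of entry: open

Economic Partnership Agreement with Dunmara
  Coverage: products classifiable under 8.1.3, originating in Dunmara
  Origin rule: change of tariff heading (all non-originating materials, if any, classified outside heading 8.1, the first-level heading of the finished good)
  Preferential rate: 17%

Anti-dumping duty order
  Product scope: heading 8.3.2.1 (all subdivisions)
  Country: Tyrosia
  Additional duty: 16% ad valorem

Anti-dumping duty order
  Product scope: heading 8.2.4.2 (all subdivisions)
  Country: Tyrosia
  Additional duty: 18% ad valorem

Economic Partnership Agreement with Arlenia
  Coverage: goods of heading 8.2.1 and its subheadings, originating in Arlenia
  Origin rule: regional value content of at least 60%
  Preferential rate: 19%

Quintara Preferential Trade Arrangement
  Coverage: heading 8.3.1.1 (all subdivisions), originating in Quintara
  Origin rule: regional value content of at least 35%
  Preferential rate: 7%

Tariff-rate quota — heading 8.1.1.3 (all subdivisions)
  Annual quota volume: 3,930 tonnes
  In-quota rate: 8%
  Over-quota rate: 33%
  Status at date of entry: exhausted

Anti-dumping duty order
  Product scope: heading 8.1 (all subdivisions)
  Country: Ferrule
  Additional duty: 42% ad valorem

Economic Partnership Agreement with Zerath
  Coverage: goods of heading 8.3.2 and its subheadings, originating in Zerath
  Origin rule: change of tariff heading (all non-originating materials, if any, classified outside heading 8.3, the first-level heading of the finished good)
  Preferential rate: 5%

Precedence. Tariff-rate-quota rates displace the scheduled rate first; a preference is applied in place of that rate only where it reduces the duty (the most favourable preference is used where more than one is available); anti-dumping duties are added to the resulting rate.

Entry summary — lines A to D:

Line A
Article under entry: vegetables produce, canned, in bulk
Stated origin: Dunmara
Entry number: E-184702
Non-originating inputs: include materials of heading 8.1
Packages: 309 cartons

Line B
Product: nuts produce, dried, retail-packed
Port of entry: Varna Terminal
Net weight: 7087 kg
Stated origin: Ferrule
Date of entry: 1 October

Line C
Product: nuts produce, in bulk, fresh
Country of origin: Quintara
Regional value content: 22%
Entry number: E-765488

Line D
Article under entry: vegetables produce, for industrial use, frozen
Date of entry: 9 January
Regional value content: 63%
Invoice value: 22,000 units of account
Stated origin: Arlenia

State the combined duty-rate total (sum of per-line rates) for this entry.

69%

Line A: vegetables → 8.1; canned → 8.1.3; in bulk → 8.1.3.2. Scheduled 4%. Dunmara agreement on 8.1.3: CTH not met. → 4%.
Line B: nuts → 8.2; dried → 8.2.2; retail-packed → 8.2.2.2. Scheduled 27%. No special measure applies. → 27%.
Line C: nuts → 8.2; fresh → 8.2.4; in bulk → 8.2.4.2. Scheduled 21%. quota on 8.2.4.2 open → in-quota 4%; Quintara agreement on 8.3.1.1: 8.2.4.2 not covered. → 4%.
Line D: vegetables → 8.1; frozen → 8.1.1; for industrial use → 8.1.1.1. Scheduled 34%. Arlenia agreement on 8.2.1: 8.1.1.1 not covered. → 34%.
Sum: 4% + 27% + 4% + 34% = 69%.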